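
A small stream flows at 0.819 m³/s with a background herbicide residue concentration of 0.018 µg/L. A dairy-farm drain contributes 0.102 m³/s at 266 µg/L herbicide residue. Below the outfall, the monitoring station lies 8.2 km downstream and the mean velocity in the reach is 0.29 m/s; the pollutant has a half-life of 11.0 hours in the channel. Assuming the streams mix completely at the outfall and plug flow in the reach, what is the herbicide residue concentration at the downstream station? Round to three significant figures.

Mass balance: C = (0.8190·0.01800 + 0.1020·266.0) / 0.9210 = 27.15/0.9210 = 29.48 µg/L.
Travel time t = 8.2·1000 / 0.29 = 28280 s = 7.854 h.
Half-life 11.0 h → k = ln 2 / 11.0 = 0.06301 h⁻¹ = 1.512 d⁻¹.
After decay, C = 29.48 × e^(−kt) = 29.48 × 0.6096 = 17.97 µg/L.

18.0 µg/L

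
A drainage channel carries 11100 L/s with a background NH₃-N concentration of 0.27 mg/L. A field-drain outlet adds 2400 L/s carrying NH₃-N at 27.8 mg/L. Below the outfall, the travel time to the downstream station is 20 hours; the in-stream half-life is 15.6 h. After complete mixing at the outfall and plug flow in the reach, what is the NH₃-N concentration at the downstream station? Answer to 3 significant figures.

2.12 mg/L

Conservation of mass: C = (11100·0.2700 + 2400·27.80) / 13500 = 69720/13500 = 5.164 mg/L.
Half-life 15.6 h → k = ln 2 / 15.6 = 0.04443 h⁻¹ = 1.066 d⁻¹.
Applying C = C₀e^(−kt): 5.164 × 0.4112 = 2.124 mg/L.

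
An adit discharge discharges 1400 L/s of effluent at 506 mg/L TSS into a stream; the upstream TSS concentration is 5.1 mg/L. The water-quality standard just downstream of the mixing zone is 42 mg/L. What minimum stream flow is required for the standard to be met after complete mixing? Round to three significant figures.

Set C_mix = 42: (Q·5.100 + 1400·506.0) / (Q + 1400) = 42
→ Q = 1400·(506.0 − 42)/(42 − 5.100) = 17600 L/s.

17600 L/s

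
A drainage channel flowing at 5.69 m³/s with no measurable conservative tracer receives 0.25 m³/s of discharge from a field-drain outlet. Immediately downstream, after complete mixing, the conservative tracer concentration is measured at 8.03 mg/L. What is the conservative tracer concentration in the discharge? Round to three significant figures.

191 mg/L

Mass balance: 5.690·0 + 0.2500·Cₑ = 5.940·8.030
→ Cₑ = (5.940·8.030 − 5.690·0) / 0.2500 = 190.8 mg/L.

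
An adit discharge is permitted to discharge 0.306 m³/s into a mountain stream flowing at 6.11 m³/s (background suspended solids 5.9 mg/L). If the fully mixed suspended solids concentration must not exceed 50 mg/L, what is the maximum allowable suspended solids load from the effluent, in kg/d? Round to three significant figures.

Mass balance at the limit: 6.110·5.900 + 0.3060·Cₑ = 6.416·50 → Cₑ = 930.6 mg/L.
Load = 0.3060 m³/s × 930.6 g/m³ × 86 400 s/d = 24600 kg/d.

24600 kg/d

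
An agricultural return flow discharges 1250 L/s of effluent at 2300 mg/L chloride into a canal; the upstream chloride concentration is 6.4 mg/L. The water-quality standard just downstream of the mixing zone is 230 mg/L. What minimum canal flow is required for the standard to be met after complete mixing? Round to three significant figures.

11600 L/s

Set C_mix = 230: (Q·6.400 + 1250·2300) / (Q + 1250) = 230
→ Q = 1250·(2300 − 230)/(230 − 6.400) = 11570 L/s.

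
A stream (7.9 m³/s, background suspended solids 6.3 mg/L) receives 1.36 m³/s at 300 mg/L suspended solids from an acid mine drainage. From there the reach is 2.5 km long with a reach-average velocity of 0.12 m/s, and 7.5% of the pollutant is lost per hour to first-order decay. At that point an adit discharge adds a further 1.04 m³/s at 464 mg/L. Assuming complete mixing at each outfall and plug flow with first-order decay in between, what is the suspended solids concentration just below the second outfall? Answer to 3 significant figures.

After mixing, C = (7.900·6.300 + 1.360·300.0) / 9.260 = 457.8/9.260 = 49.44 mg/L; combined flow 9.260 m³/s.
Travel time t = 2.5·1000 / 0.12 = 20830 s = 5.787 h.
7.5%/h lost → k = −ln(1 − 0.075) = 0.07796 h⁻¹.
Decay over the reach: 49.44·exp(−kt) = 49.44·0.6369 = 31.48 mg/L.
Second outfall: C = (9.260·31.48 + 1.040·464.0)/10.30 = 75.16 mg/L.

75.2 mg/L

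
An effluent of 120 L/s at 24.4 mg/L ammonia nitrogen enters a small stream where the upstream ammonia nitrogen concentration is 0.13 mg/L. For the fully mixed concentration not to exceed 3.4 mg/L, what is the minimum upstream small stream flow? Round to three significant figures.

Set C_mix = 3.4: (Q·0.1300 + 120.0·24.40) / (Q + 120.0) = 3.4
→ Q = 120.0·(24.40 − 3.4)/(3.4 − 0.1300) = 770.6 L/s.

771 L/s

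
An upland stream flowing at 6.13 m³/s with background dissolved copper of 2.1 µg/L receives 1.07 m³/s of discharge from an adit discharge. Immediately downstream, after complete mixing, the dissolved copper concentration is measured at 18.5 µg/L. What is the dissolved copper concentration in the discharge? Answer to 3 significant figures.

112 µg/L

Mass balance: 6.130·2.100 + 1.070·Cₑ = 7.200·18.50
→ Cₑ = (7.200·18.50 − 6.130·2.100) / 1.070 = 112.5 µg/L.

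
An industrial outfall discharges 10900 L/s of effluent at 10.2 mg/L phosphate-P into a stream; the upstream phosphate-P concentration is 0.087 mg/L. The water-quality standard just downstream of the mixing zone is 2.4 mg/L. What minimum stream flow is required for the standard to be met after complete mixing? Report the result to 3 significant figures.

36800 L/s

Set C_mix = 2.4: (Q·0.08700 + 10900·10.20) / (Q + 10900) = 2.4
→ Q = 10900·(10.20 − 2.4)/(2.4 − 0.08700) = 36760 L/s.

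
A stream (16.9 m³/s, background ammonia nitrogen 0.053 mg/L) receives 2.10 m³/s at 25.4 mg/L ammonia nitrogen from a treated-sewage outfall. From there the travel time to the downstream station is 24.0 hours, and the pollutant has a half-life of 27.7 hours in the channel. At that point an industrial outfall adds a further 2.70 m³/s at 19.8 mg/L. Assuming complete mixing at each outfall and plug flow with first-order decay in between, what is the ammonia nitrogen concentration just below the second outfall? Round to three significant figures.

Mixed concentration C = ΣQC/ΣQ = (16.90·0.05300 + 2.100·25.40) / 19.00 = 54.24/19.00 = 2.855 mg/L; combined flow 19.00 m³/s.
Half-life 27.7 h → k = ln 2 / 27.7 = 0.02502 h⁻¹ = 0.6006 d⁻¹.
After decay, C = 2.855 × e^(−kt) = 2.855 × 0.5485 = 1.566 mg/L.
Second outfall: C = (19.00·1.566 + 2.700·19.80)/21.70 = 3.834 mg/L.

3.83 mg/L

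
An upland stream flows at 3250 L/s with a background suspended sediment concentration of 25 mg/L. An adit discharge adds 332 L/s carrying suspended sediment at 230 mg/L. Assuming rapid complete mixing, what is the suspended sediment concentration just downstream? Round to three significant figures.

44.0 mg/L

Mixed concentration C = ΣQC/ΣQ = (3250·25.00 + 332.0·230.0) / 3582 = 157600/3582 = 44.00 mg/L.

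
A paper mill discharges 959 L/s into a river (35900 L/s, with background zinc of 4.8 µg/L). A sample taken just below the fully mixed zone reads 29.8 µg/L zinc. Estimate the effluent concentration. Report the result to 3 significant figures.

966 µg/L

Mass balance: 35900·4.800 + 959.0·Cₑ = 36860·29.80
→ Cₑ = (36860·29.80 − 35900·4.800) / 959.0 = 965.7 µg/L.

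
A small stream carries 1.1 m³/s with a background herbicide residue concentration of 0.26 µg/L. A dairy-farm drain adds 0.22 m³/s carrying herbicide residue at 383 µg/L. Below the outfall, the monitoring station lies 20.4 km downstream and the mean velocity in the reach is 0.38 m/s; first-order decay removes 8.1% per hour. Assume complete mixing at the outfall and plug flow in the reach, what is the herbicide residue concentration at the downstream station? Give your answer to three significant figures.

Mixed concentration C = ΣQC/ΣQ = (1.100·0.2600 + 0.2200·383.0) / 1.320 = 84.55/1.320 = 64.05 µg/L.
Travel time t = 20.4·1000 / 0.38 = 53680 s = 14.91 h.
8.1%/h lost → k = −ln(1 − 0.081) = 0.08447 h⁻¹.
After decay, C = 64.05 × e^(−kt) = 64.05 × 0.2838 = 18.17 µg/L.

18.2 µg/L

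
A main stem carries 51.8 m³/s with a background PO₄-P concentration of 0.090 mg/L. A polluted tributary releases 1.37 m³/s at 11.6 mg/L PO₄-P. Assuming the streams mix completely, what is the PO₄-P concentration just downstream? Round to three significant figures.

Mass balance: C = (51.80·0.09000 + 1.370·11.60) / 53.17 = 20.55/53.17 = 0.3866 mg/L.

0.387 mg/L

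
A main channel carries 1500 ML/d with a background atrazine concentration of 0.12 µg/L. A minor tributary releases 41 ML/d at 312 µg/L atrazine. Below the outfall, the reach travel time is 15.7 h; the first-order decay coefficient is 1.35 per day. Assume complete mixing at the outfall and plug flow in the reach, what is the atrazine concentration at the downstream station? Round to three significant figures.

3.48 µg/L

Mixed concentration C = ΣQC/ΣQ = (1500·0.1200 + 41.00·312.0) / 1541 = 12970/1541 = 8.418 µg/L.
After decay, C = 8.418 × e^(−kt) = 8.418 × 0.4135 = 3.481 µg/L.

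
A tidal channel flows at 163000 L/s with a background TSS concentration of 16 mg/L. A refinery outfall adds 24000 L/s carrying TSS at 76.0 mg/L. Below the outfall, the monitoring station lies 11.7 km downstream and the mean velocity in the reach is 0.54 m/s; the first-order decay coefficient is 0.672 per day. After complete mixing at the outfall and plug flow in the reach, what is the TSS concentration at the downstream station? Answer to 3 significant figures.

Mixed concentration C = ΣQC/ΣQ = (163000·16.00 + 24000·76.00) / 187000 = 4432000/187000 = 23.70 mg/L.
Travel time t = 11.7·1000 / 0.54 = 21670 s = 6.019 h.
Decay over the reach: 23.70·exp(−kt) = 23.70·0.8449 = 20.02 mg/L.

20.0 mg/L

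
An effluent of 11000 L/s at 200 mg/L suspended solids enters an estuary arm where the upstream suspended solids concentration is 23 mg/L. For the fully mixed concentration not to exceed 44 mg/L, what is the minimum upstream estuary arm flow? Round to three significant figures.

81700 L/s

Set C_mix = 44: (Q·23.00 + 11000·200.0) / (Q + 11000) = 44
→ Q = 11000·(200.0 − 44)/(44 − 23.00) = 81710 L/s.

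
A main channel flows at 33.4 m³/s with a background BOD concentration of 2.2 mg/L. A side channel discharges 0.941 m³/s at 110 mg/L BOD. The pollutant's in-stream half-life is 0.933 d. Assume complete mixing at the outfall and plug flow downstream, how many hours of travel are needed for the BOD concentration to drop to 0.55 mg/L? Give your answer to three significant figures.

72.3 h

Mass balance: C = (33.40·2.200 + 0.9410·110.0) / 34.34 = 177.0/34.34 = 5.154 mg/L.
Half-life 0.933 d → k = ln 2 / 0.933 = 0.7429 d⁻¹.
5.154·exp(−k·t) = 0.55 → t = ln(5.154/0.55)/k = 260200 s = 72.28 h.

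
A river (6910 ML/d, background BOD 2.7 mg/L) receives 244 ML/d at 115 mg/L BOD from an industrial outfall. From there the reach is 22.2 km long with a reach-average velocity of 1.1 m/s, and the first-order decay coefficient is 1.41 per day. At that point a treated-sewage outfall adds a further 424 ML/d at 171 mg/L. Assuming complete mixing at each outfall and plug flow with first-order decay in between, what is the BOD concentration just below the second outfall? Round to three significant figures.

14.0 mg/L

Conservation of mass: C = (6910·2.700 + 244.0·115.0) / 7154 = 46720/7154 = 6.530 mg/L; combined flow 7154 ML/d.
Travel time t = 22.2·1000 / 1.1 = 20180 s = 5.606 h.
Applying C = C₀e^(−kt): 6.530 × 0.7194 = 4.698 mg/L.
Second outfall: C = (7154·4.698 + 424.0·171.0)/7578 = 14.00 mg/L.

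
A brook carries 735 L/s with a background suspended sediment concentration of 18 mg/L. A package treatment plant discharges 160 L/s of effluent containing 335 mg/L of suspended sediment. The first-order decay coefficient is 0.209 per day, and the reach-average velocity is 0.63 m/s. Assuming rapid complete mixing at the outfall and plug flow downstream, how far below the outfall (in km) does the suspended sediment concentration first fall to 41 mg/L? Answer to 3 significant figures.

Mixed concentration C = ΣQC/ΣQ = (735.0·18.00 + 160.0·335.0) / 895.0 = 66830/895.0 = 74.67 mg/L.
Set 74.67·exp(−k·t) = 41 → t = ln(74.67/41)/k = 247800 s = 68.84 h.
Distance = v·t = 0.63·247800 = 156100 m = 156.1 km.

156 km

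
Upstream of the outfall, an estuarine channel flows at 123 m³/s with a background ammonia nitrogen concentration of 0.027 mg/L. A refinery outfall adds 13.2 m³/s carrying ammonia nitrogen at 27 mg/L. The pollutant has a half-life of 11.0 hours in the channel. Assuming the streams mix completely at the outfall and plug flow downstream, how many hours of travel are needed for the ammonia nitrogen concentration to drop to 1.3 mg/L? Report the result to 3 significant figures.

11.2 h

Mass balance: C = (123.0·0.02700 + 13.20·27.00) / 136.2 = 359.7/136.2 = 2.641 mg/L.
Half-life 11.0 h → k = ln 2 / 11.0 = 0.06301 h⁻¹ = 1.512 d⁻¹.
2.641·exp(−k·t) = 1.3 → t = ln(2.641/1.3)/k = 40500 s = 11.25 h.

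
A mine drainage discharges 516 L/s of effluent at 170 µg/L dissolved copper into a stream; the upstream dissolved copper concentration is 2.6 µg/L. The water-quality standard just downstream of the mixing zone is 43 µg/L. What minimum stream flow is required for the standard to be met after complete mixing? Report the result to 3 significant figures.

Set C_mix = 43: (Q·2.600 + 516.0·170.0) / (Q + 516.0) = 43
→ Q = 516.0·(170.0 − 43)/(43 − 2.600) = 1622 L/s.

1620 L/s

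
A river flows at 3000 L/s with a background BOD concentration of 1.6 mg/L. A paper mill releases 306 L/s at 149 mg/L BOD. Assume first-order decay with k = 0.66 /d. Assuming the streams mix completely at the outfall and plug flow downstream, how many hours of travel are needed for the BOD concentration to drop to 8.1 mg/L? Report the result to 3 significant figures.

Flow-weighted average: C = (3000·1.600 + 306.0·149.0) / 3306 = 50390/3306 = 15.24 mg/L.
15.24·exp(−k·t) = 8.1 → t = ln(15.24/8.1)/k = 82770 s = 22.99 h.

23.0 h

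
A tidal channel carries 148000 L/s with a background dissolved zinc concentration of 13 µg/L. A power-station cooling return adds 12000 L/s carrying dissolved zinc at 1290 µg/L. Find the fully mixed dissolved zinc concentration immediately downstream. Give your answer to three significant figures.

Flow-weighted average: C = (148000·13.00 + 12000·1290) / 160000 = 17400000/160000 = 108.8 µg/L.

109 µg/L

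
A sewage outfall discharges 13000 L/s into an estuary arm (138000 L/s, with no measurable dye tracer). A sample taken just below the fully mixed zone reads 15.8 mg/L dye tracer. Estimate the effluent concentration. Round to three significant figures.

Mass balance: 138000·0 + 13000·Cₑ = 151000·15.80
→ Cₑ = (151000·15.80 − 138000·0) / 13000 = 183.5 mg/L.

184 mg/L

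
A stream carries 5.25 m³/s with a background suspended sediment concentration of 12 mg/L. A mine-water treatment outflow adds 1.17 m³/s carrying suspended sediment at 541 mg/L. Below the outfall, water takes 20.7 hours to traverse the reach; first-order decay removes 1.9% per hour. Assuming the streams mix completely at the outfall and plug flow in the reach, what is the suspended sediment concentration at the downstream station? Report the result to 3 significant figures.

72.9 mg/L

Flow-weighted average: C = (5.250·12.00 + 1.170·541.0) / 6.420 = 696.0/6.420 = 108.4 mg/L.
1.9%/h lost → k = −ln(1 − 0.019) = 0.01918 h⁻¹.
After decay, C = 108.4 × e^(−kt) = 108.4 × 0.6723 = 72.88 mg/L.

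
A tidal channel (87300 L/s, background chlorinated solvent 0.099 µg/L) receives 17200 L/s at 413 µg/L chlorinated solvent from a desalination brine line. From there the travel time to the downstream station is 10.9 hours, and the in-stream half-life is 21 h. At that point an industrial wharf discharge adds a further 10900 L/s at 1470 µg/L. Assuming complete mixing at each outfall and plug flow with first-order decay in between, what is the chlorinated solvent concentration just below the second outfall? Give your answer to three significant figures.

Mixed concentration C = ΣQC/ΣQ = (87300·0.09900 + 17200·413.0) / 104500 = 7112000/104500 = 68.06 µg/L; combined flow 104500 L/s.
Half-life 21 h → k = ln 2 / 21 = 0.03301 h⁻¹ = 0.7922 d⁻¹.
Applying C = C₀e^(−kt): 68.06 × 0.6978 = 47.49 µg/L.
At the second outfall, C = (104500·47.49 + 10900·1470) / (104500 + 10900) = 181.9 µg/L.

182 µg/L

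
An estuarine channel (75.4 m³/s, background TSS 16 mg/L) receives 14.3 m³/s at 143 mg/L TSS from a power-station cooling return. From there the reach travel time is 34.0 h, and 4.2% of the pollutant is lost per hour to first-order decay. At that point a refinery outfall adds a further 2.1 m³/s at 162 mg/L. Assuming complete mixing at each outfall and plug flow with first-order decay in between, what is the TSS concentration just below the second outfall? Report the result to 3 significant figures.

Mixed concentration C = ΣQC/ΣQ = (75.40·16.00 + 14.30·143.0) / 89.70 = 3251/89.70 = 36.25 mg/L; combined flow 89.70 m³/s.
4.2%/h lost → k = −ln(1 − 0.042) = 0.04291 h⁻¹.
After decay, C = 36.25 × e^(−kt) = 36.25 × 0.2325 = 8.427 mg/L.
At the second outfall, C = (89.70·8.427 + 2.100·162.0) / (89.70 + 2.100) = 11.94 mg/L.

11.9 mg/L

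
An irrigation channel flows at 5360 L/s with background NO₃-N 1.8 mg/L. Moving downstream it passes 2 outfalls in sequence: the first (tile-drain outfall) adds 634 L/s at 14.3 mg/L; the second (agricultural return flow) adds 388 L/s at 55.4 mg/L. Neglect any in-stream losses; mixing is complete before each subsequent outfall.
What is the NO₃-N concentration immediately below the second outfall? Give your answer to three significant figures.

6.30 mg/L

Outfall 1: combined Q = 5994 L/s; C = (5360·1.800 + 634.0·14.30)/5994 = 3.122 mg/L.
Outfall 2: combined Q = 6382 L/s; C = (5994·3.122 + 388.0·55.40)/6382 = 6.300 mg/L.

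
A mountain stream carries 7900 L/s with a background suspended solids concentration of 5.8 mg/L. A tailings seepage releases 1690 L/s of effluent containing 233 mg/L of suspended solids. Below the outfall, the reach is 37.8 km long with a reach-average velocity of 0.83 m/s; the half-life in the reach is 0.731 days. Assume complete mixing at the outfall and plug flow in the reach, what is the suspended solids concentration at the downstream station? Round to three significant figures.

Conservation of mass: C = (7900·5.800 + 1690·233.0) / 9590 = 439600/9590 = 45.84 mg/L.
Travel time t = 37.8·1000 / 0.83 = 45540 s = 12.65 h.
Half-life 0.731 d → k = ln 2 / 0.731 = 0.9482 d⁻¹.
After decay, C = 45.84 × e^(−kt) = 45.84 × 0.6066 = 27.81 mg/L.

27.8 mg/L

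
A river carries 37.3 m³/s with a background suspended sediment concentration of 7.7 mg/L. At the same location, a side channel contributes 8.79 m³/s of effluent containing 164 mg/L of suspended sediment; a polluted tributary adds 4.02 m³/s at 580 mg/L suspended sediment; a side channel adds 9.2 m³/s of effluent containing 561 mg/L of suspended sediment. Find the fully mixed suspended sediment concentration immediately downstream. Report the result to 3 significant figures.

After mixing, C = (37.30·7.700 + 8.790·164.0 + 4.020·580.0 + 9.200·561.0) / 59.31 = 9222/59.31 = 155.5 mg/L.

155 mg/L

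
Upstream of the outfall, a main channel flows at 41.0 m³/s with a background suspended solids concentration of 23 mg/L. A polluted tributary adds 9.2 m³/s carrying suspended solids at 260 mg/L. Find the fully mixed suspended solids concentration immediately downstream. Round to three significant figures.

After mixing, C = (41.00·23.00 + 9.200·260.0) / 50.20 = 3335/50.20 = 66.43 mg/L.

66.4 mg/L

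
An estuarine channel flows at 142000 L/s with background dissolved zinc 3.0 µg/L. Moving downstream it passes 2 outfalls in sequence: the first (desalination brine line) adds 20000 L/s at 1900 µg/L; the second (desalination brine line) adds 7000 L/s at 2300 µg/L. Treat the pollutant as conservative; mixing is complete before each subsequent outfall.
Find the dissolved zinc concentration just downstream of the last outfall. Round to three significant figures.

Below outfall 1: Q → 162000 L/s, C = (142000·3.000 + 20000·1900)/162000 = 237.2 µg/L.
Below outfall 2: Q → 169000 L/s, C = (162000·237.2 + 7000·2300)/169000 = 322.6 µg/L.

323 µg/L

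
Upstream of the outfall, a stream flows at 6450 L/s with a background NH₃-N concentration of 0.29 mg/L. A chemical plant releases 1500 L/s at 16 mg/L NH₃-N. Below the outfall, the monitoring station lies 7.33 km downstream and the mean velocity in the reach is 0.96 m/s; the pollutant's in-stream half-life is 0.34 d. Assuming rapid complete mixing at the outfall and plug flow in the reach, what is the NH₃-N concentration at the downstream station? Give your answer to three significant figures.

Mixed concentration C = ΣQC/ΣQ = (6450·0.2900 + 1500·16.00) / 7950 = 25870/7950 = 3.254 mg/L.
Travel time t = 7.33·1000 / 0.96 = 7635 s = 2.121 h.
Half-life 0.34 d → k = ln 2 / 0.34 = 2.039 d⁻¹.
First-order decay: C = 3.254·exp(−k·t) = 3.254·0.8351 = 2.718 mg/L.

2.72 mg/L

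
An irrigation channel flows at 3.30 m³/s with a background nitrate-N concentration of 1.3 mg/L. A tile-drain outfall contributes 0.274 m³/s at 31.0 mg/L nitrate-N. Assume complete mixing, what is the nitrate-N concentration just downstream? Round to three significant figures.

3.58 mg/L

Mixed concentration C = ΣQC/ΣQ = (3.300·1.300 + 0.2740·31.00) / 3.574 = 12.78/3.574 = 3.577 mg/L.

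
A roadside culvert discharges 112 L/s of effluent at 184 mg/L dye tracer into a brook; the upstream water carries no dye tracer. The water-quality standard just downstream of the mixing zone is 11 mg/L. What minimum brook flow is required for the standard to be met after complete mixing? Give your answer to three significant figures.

Set C_mix = 11: (Q·0 + 112.0·184.0) / (Q + 112.0) = 11
→ Q = 112.0·(184.0 − 11)/(11 − 0) = 1761 L/s.

1760 L/s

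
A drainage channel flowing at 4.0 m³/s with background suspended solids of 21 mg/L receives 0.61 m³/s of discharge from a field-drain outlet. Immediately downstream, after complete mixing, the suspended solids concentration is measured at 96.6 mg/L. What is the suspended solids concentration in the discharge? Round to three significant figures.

Mass balance: 4.000·21.00 + 0.6100·Cₑ = 4.610·96.60
→ Cₑ = (4.610·96.60 − 4.000·21.00) / 0.6100 = 592.3 mg/L.

592 mg/L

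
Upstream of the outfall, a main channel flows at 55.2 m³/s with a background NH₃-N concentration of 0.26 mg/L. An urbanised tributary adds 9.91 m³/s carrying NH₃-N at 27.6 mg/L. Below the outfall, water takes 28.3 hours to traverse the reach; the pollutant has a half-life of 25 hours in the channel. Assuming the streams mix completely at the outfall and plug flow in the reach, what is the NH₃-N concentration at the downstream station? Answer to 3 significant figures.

Conservation of mass: C = (55.20·0.2600 + 9.910·27.60) / 65.11 = 287.9/65.11 = 4.421 mg/L.
Half-life 25 h → k = ln 2 / 25 = 0.02773 h⁻¹ = 0.6654 d⁻¹.
Applying C = C₀e^(−kt): 4.421 × 0.4563 = 2.017 mg/L.

2.02 mg/L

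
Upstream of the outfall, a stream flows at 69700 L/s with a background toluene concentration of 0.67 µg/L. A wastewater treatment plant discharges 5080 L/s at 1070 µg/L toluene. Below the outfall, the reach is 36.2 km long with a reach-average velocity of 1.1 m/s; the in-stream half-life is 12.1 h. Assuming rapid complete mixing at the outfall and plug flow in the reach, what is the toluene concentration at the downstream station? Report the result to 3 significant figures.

43.4 µg/L

After mixing, C = (69700·0.6700 + 5080·1070) / 74780 = 5482000/74780 = 73.31 µg/L.
Travel time t = 36.2·1000 / 1.1 = 32910 s = 9.141 h.
Half-life 12.1 h → k = ln 2 / 12.1 = 0.05728 h⁻¹ = 1.375 d⁻¹.
First-order decay: C = 73.31·exp(−k·t) = 73.31·0.5923 = 43.43 µg/L.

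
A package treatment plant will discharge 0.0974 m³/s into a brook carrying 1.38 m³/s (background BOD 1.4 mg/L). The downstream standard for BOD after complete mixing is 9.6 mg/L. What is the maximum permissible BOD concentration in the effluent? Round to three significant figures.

126 mg/L

At the limit, (Qr·Cr + Qe·Cₑ)/(Qr + Qe) = 9.6:
Cₑ = (1.477·9.6 − 1.380·1.400) / 0.09740 = 125.8 mg/L.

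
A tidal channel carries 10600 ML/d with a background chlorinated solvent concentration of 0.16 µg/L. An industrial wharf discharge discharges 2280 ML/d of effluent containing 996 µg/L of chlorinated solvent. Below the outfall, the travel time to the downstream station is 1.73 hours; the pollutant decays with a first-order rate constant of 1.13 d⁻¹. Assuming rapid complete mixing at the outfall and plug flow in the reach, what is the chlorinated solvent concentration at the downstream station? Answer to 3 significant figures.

Mixed concentration C = ΣQC/ΣQ = (10600·0.1600 + 2280·996.0) / 12880 = 2273000/12880 = 176.4 µg/L.
Applying C = C₀e^(−kt): 176.4 × 0.9218 = 162.6 µg/L.

163 µg/L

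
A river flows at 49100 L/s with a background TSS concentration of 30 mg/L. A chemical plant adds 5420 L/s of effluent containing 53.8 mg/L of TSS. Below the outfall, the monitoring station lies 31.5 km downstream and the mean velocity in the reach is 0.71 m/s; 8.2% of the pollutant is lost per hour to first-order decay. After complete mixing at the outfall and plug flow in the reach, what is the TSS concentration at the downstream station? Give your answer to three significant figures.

11.3 mg/L

Flow-weighted average: C = (49100·30.00 + 5420·53.80) / 54520 = 1765000/54520 = 32.37 mg/L.
Travel time t = 31.5·1000 / 0.71 = 44370 s = 12.32 h.
8.2%/h lost → k = −ln(1 − 0.082) = 0.08556 h⁻¹.
Decay over the reach: 32.37·exp(−kt) = 32.37·0.3484 = 11.28 mg/L.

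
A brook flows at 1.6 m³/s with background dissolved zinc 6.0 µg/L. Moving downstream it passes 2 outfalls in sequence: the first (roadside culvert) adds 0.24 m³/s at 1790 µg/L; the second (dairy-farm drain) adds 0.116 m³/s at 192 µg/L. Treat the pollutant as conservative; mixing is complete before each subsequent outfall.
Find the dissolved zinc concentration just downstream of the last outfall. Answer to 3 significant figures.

236 µg/L

Outfall 1: combined Q = 1.840 m³/s; C = (1.600·6.000 + 0.2400·1790)/1.840 = 238.7 µg/L.
Outfall 2: combined Q = 1.956 m³/s; C = (1.840·238.7 + 0.1160·192.0)/1.956 = 235.9 µg/L.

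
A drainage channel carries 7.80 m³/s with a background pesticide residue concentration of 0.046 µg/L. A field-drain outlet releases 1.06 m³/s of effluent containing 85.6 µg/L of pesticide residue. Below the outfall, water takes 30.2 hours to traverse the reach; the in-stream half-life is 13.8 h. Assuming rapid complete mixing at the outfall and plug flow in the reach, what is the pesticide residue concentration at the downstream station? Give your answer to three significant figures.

Mixed concentration C = ΣQC/ΣQ = (7.800·0.04600 + 1.060·85.60) / 8.860 = 91.09/8.860 = 10.28 µg/L.
Half-life 13.8 h → k = ln 2 / 13.8 = 0.05023 h⁻¹ = 1.205 d⁻¹.
After decay, C = 10.28 × e^(−kt) = 10.28 × 0.2194 = 2.256 µg/L.

2.26 µg/L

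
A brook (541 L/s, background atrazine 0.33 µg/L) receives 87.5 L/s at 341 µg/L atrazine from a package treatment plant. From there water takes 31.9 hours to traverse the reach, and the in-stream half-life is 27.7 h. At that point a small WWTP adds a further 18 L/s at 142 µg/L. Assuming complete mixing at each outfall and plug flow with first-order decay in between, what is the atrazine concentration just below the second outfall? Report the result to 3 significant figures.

24.9 µg/L

Conservation of mass: C = (541.0·0.3300 + 87.50·341.0) / 628.5 = 30020/628.5 = 47.76 µg/L; combined flow 628.5 L/s.
Half-life 27.7 h → k = ln 2 / 27.7 = 0.02502 h⁻¹ = 0.6006 d⁻¹.
After decay, C = 47.76 × e^(−kt) = 47.76 × 0.4501 = 21.50 µg/L.
At the second outfall, C = (628.5·21.50 + 18.00·142.0) / (628.5 + 18.00) = 24.85 µg/L.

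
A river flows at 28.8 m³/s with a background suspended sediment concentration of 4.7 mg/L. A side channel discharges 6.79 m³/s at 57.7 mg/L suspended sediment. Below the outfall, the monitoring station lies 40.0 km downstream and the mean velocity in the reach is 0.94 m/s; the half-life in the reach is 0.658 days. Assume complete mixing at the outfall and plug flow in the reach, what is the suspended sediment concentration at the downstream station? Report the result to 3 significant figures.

Mass balance: C = (28.80·4.700 + 6.790·57.70) / 35.59 = 527.1/35.59 = 14.81 mg/L.
Travel time t = 40.0·1000 / 0.94 = 42550 s = 11.82 h.
Half-life 0.658 d → k = ln 2 / 0.658 = 1.053 d⁻¹.
Decay over the reach: 14.81·exp(−kt) = 14.81·0.5952 = 8.816 mg/L.

8.82 mg/L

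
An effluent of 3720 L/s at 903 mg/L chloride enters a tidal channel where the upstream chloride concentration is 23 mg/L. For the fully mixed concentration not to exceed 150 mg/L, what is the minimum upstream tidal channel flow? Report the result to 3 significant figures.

Set C_mix = 150: (Q·23.00 + 3720·903.0) / (Q + 3720) = 150
→ Q = 3720·(903.0 − 150)/(150 − 23.00) = 22060 L/s.

22100 L/s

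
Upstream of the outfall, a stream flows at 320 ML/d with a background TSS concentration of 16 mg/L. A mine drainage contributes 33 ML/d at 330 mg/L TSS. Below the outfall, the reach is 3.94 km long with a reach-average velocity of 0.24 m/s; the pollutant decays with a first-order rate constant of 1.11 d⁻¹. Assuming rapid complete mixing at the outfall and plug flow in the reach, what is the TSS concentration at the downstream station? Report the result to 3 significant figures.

36.7 mg/L

Flow-weighted average: C = (320.0·16.00 + 33.00·330.0) / 353.0 = 16010/353.0 = 45.35 mg/L.
Travel time t = 3.94·1000 / 0.24 = 16420 s = 4.560 h.
Applying C = C₀e^(−kt): 45.35 × 0.8098 = 36.73 mg/L.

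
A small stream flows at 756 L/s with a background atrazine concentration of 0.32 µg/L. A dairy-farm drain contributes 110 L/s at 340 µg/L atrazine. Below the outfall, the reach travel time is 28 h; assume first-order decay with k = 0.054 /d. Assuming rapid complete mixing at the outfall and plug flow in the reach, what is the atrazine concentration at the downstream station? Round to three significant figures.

40.8 µg/L

Mixed concentration C = ΣQC/ΣQ = (756.0·0.3200 + 110.0·340.0) / 866.0 = 37640/866.0 = 43.47 µg/L.
After decay, C = 43.47 × e^(−kt) = 43.47 × 0.9389 = 40.81 µg/L.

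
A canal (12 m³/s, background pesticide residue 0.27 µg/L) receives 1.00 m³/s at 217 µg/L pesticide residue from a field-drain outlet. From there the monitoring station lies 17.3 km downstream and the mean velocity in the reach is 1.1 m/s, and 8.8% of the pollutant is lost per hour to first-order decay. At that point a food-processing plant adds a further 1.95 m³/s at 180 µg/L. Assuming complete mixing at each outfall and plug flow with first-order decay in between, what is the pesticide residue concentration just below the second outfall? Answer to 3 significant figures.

Mass balance: C = (12.00·0.2700 + 1.000·217.0) / 13.00 = 220.2/13.00 = 16.94 µg/L; combined flow 13.00 m³/s.
Travel time t = 17.3·1000 / 1.1 = 15730 s = 4.369 h.
8.8%/h lost → k = −ln(1 − 0.088) = 0.09212 h⁻¹.
After decay, C = 16.94 × e^(−kt) = 16.94 × 0.6687 = 11.33 µg/L.
Second outfall: C = (13.00·11.33 + 1.950·180.0)/14.95 = 33.33 µg/L.

33.3 µg/L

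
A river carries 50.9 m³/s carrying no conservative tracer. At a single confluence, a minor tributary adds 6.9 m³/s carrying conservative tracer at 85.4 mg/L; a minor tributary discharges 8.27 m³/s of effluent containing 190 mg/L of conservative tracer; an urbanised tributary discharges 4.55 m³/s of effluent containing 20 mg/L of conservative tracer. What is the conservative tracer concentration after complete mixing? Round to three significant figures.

Mixed concentration C = ΣQC/ΣQ = (50.90·0 + 6.900·85.40 + 8.270·190.0 + 4.550·20.00) / 70.62 = 2252/70.62 = 31.88 mg/L.

31.9 mg/L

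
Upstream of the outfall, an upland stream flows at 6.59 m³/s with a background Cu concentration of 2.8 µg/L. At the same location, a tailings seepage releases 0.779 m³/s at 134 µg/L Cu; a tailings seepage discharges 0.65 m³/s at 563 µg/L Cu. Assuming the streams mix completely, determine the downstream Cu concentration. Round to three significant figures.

Conservation of mass: C = (6.590·2.800 + 0.7790·134.0 + 0.6500·563.0) / 8.019 = 488.8/8.019 = 60.95 µg/L.

61.0 µg/L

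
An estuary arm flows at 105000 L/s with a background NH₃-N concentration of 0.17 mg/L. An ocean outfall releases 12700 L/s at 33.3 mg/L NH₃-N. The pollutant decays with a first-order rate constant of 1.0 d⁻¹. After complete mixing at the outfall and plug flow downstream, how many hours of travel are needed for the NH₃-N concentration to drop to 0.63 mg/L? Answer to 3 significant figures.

42.8 h

Flow-weighted average: C = (105000·0.1700 + 12700·33.30) / 117700 = 440800/117700 = 3.745 mg/L.
3.745·exp(−k·t) = 0.63 → t = ln(3.745/0.63)/k = 154000 s = 42.78 h.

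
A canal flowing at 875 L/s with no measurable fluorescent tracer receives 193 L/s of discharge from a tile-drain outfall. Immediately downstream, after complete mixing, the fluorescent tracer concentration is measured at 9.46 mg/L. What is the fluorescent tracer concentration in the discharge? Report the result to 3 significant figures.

52.3 mg/L

Mass balance: 875.0·0 + 193.0·Cₑ = 1068·9.460
→ Cₑ = (1068·9.460 − 875.0·0) / 193.0 = 52.35 mg/L.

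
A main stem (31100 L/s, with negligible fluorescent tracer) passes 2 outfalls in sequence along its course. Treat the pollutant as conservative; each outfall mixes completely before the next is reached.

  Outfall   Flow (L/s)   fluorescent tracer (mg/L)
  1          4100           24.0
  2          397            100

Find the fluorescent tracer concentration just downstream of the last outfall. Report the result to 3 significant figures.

3.88 mg/L

Below outfall 1: Q → 35200 L/s, C = (31100·0 + 4100·24.00)/35200 = 2.795 mg/L.
Below outfall 2: Q → 35600 L/s, C = (35200·2.795 + 397.0·100.0)/35600 = 3.880 mg/L.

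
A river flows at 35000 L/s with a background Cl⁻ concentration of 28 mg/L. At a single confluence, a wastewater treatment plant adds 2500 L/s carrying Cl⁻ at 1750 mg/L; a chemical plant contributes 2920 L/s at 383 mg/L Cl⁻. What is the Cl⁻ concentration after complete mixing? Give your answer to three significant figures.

160 mg/L

Flow-weighted average: C = (35000·28.00 + 2500·1750 + 2920·383.0) / 40420 = 6473000/40420 = 160.2 mg/L.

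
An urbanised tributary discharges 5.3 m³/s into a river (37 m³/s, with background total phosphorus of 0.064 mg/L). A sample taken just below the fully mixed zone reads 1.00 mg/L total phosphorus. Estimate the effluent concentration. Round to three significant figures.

Mass balance: 37.00·0.06400 + 5.300·Cₑ = 42.30·1.000
→ Cₑ = (42.30·1.000 − 37.00·0.06400) / 5.300 = 7.534 mg/L.

7.53 mg/L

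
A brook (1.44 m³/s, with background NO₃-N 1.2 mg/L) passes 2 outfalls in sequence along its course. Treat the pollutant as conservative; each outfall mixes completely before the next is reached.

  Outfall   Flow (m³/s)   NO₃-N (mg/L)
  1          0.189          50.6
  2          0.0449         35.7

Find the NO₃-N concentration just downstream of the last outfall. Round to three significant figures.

7.70 mg/L

Outfall 1: combined Q = 1.629 m³/s; C = (1.440·1.200 + 0.1890·50.60)/1.629 = 6.931 mg/L.
Outfall 2: combined Q = 1.674 m³/s; C = (1.629·6.931 + 0.04490·35.70)/1.674 = 7.703 mg/L.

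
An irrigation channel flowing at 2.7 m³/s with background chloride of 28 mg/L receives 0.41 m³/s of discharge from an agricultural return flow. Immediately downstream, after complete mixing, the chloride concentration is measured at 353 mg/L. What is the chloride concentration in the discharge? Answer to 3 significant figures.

Mass balance: 2.700·28.00 + 0.4100·Cₑ = 3.110·353.0
→ Cₑ = (3.110·353.0 − 2.700·28.00) / 0.4100 = 2493 mg/L.

2490 mg/L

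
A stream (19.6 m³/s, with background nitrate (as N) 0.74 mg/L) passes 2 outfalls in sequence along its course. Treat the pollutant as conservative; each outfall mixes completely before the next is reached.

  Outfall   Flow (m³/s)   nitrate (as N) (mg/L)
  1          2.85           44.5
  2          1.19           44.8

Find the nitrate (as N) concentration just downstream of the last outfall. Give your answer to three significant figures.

After outfall 1: Q = 19.60 + 2.850 = 22.45 m³/s; C = (19.60·0.7400 + 2.850·44.50)/22.45 = 6.295 mg/L.
After outfall 2: Q = 22.45 + 1.190 = 23.64 m³/s; C = (22.45·6.295 + 1.190·44.80)/23.64 = 8.234 mg/L.

8.23 mg/L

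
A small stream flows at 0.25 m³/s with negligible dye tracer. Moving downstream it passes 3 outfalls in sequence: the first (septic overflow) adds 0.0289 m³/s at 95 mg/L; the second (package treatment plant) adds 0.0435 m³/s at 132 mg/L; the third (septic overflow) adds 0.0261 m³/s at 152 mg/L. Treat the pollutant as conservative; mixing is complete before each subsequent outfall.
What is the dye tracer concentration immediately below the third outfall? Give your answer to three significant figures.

35.7 mg/L

Outfall 1: combined Q = 0.2789 m³/s; C = (0.2500·0 + 0.02890·95.00)/0.2789 = 9.844 mg/L.
Outfall 2: combined Q = 0.3224 m³/s; C = (0.2789·9.844 + 0.04350·132.0)/0.3224 = 26.33 mg/L.
Outfall 3: combined Q = 0.3485 m³/s; C = (0.3224·26.33 + 0.02610·152.0)/0.3485 = 35.74 mg/L.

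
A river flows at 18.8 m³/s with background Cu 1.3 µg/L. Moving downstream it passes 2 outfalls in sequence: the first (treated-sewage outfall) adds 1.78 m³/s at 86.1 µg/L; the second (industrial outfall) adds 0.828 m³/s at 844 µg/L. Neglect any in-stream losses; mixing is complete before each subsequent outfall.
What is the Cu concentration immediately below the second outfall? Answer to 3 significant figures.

40.9 µg/L

Outfall 1: combined Q = 20.58 m³/s; C = (18.80·1.300 + 1.780·86.10)/20.58 = 8.634 µg/L.
Outfall 2: combined Q = 21.41 m³/s; C = (20.58·8.634 + 0.8280·844.0)/21.41 = 40.94 µg/L.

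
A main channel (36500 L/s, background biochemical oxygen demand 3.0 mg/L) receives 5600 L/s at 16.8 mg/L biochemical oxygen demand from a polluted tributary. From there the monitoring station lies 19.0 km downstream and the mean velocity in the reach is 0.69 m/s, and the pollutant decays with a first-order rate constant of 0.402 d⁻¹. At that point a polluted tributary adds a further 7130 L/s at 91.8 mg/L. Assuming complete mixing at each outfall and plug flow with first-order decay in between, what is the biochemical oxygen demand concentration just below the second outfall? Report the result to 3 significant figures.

16.9 mg/L

Mass balance: C = (36500·3.000 + 5600·16.80) / 42100 = 203600/42100 = 4.836 mg/L; combined flow 42100 L/s.
Travel time t = 19.0·1000 / 0.69 = 27540 s = 7.649 h.
Decay over the reach: 4.836·exp(−kt) = 4.836·0.8797 = 4.254 mg/L.
At the second outfall, C = (42100·4.254 + 7130·91.80) / (42100 + 7130) = 16.93 mg/L.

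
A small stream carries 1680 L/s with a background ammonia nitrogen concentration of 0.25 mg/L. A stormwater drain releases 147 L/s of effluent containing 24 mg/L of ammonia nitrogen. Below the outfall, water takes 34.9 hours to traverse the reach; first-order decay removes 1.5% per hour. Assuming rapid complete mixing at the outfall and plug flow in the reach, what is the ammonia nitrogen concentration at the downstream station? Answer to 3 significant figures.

Flow-weighted average: C = (1680·0.2500 + 147.0·24.00) / 1827 = 3948/1827 = 2.161 mg/L.
1.5%/h lost → k = −ln(1 − 0.015) = 0.01511 h⁻¹.
Decay over the reach: 2.161·exp(−kt) = 2.161·0.5901 = 1.275 mg/L.

1.28 mg/L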